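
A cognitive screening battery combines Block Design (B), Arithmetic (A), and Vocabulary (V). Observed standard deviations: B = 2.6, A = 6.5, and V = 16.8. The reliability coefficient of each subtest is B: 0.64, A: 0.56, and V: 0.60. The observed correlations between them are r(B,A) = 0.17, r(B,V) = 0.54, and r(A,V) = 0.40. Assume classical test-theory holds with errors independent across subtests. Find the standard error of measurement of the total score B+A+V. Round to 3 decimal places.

Var(total) = 331.25 + 140.28 = 471.53.
True-score variance = 197.33 + 140.28 = 337.611, so reliability = 0.7160.
Error variance = 471.53 − 337.611 = 133.92; SEM = √133.92 = 11.572.

11.572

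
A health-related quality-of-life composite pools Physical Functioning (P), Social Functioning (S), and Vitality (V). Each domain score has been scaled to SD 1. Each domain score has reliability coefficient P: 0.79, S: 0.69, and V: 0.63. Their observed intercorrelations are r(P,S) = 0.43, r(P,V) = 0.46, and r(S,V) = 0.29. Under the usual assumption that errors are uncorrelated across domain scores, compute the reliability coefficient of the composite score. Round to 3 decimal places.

Var(P+S+V) = 3 + 2·[0.43 + 0.46 + 0.29] = 3 + 2.36 = 5.36.
With uncorrelated errors the cross-covariances are all true-score covariance, so they carry over unchanged; only the diagonal terms shrink to ρᵢσᵢ².
True-score variance = [0.79 + 0.69 + 0.63] + 2.36 = 2.11 + 2.36 = 4.47.
Reliability = 4.47 / 5.36 = 0.834.

0.834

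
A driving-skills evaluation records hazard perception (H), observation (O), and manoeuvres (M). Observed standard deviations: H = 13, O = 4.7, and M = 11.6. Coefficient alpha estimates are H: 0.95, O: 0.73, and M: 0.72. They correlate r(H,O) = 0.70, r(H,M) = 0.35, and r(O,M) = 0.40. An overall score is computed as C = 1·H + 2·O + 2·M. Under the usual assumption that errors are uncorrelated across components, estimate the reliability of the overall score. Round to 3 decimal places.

0.865

Var(C) = 13² + 2²·4.7² + 2²·11.6² + 2·[2·13·4.7·0.70 + 2·13·11.6·0.35 + 4·4.7·11.6·0.40] = 795.6 + 556.664 = 1352.26.
Because errors are independent across components, Cov(Tᵢ,Tⱼ) = Cov(Xᵢ,Xⱼ); the off-diagonal part of the true-score variance is the same as above.
True-score variance = [13²·0.95 + 2²·4.7²·0.73 + 2²·11.6²·0.72] + 556.664 = 612.586 + 556.664 = 1169.25.
Reliability = 1169.25 / 1352.26 = 0.865.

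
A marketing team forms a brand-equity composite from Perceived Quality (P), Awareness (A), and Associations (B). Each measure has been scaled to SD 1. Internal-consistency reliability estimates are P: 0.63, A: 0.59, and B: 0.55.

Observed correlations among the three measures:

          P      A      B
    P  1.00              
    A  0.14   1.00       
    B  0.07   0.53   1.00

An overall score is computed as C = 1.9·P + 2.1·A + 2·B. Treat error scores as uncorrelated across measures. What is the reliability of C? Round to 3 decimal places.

0.727

Var(C) = 1.9² + 2.1² + 2² + 2·[3.99·0.14 + 3.8·0.07 + 4.2·0.53] = 12.02 + 6.1012 = 18.1212.
Because errors are independent across components, Cov(Tᵢ,Tⱼ) = Cov(Xᵢ,Xⱼ); the off-diagonal part of the true-score variance is the same as above.
True-score variance = [1.9²·0.63 + 2.1²·0.59 + 2²·0.55] + 6.1012 = 7.0762 + 6.1012 = 13.1774.
Reliability = 13.1774 / 18.1212 = 0.727.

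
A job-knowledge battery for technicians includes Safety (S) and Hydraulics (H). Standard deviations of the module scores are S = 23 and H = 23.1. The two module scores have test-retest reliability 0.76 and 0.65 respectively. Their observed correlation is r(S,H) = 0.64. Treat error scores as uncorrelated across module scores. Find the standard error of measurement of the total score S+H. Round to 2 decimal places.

17.71

Var(total) = 1062.61 + 680.064 = 1742.67.
True-score variance = 748.887 + 680.064 = 1428.95, so reliability = 0.8200.
Error variance = 1742.67 − 1428.95 = 313.724; SEM = √313.724 = 17.71.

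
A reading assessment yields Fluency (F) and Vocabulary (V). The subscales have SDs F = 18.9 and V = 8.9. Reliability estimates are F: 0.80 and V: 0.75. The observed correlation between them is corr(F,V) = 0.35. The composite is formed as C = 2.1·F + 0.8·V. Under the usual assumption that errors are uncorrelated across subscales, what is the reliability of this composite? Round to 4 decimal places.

0.8203

Var(C) = 2.1²·18.9² + 0.8²·8.9² + 2·[1.68·18.9·8.9·0.35] = 1625.99 + 197.815 = 1823.81.
With uncorrelated errors the cross-covariances are all true-score covariance, so they carry over unchanged; only the diagonal terms shrink to ρᵢσᵢ².
True-score variance = [2.1²·18.9²·0.80 + 0.8²·8.9²·0.75] + 197.815 = 1298.26 + 197.815 = 1496.07.
Reliability = 1496.07 / 1823.81 = 0.8203.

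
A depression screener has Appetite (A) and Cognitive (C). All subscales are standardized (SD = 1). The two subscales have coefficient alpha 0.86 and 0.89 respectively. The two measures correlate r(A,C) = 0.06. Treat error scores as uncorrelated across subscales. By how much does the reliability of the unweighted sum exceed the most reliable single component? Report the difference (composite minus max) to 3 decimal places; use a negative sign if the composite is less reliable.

Var(sum) = 2 + 0.12 = 2.12; true-score variance = 1.75 + 0.12 = 1.87; composite reliability = 0.8821.
Max component reliability = 0.8900.
Difference = 0.8821 − 0.8900 = -0.008.

-0.008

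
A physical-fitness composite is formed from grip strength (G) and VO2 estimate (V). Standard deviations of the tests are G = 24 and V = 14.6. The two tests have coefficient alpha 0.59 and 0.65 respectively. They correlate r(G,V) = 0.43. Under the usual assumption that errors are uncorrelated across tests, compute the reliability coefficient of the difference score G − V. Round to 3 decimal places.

Var(G−V) = 24² + 14.6² − 2·24·14.6·0.43 = 789.16 − 301.344 = 487.816.
Under uncorrelated errors the observed covariances equal the true-score covariances, so only the own-variance terms attenuate.
True-score variance = [24²·0.59 + 14.6²·0.65] − 301.344 = 478.394 − 301.344 = 177.05.
Reliability = 177.05 / 487.816 = 0.363.

0.363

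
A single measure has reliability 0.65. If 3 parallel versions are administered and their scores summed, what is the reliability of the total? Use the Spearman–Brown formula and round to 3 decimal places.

ρ_k = kρ / (1 + (k−1)ρ) = 3·0.65 / (1 + 2·0.65) = 1.950 / 2.300 = 0.848.

0.848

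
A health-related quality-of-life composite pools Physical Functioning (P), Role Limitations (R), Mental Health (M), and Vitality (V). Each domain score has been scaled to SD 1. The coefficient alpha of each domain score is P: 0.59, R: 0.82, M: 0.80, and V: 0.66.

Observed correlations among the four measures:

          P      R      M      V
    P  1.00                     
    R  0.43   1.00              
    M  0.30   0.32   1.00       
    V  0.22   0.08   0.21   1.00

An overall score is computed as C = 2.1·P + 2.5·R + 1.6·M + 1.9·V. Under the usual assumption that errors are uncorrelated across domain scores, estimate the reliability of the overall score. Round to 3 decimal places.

Var(C) = 2.1² + 2.5² + 1.6² + 1.9² + 2·[5.25·0.43 + 3.36·0.30 + 3.99·0.22 + 4·0.32 + 4.75·0.08 + 3.04·0.21] = 16.83 + 12.8834 = 29.7134.
With uncorrelated errors the cross-covariances are all true-score covariance, so they carry over unchanged; only the diagonal terms shrink to ρᵢσᵢ².
True-score variance = [2.1²·0.59 + 2.5²·0.82 + 1.6²·0.80 + 1.9²·0.66] + 12.8834 = 12.1575 + 12.8834 = 25.0409.
Reliability = 25.0409 / 29.7134 = 0.843.

0.843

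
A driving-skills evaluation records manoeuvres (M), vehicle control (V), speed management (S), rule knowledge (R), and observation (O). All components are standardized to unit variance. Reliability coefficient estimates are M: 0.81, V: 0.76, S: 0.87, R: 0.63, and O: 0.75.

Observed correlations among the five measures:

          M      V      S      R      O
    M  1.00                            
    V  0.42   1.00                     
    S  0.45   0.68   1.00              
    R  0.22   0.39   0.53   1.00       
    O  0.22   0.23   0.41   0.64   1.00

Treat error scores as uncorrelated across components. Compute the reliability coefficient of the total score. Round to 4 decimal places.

Var(M+V+S+R+O) = 5 + 2·[0.42 + 0.45 + 0.22 + 0.22 + 0.68 + 0.39 + 0.23 + 0.53 + 0.41 + 0.64] = 5 + 8.38 = 13.38.
Because errors are independent across components, Cov(Tᵢ,Tⱼ) = Cov(Xᵢ,Xⱼ); the off-diagonal part of the true-score variance is the same as above.
True-score variance = [0.81 + 0.76 + 0.87 + 0.63 + 0.75] + 8.38 = 3.82 + 8.38 = 12.2.
Reliability = 12.2 / 13.38 = 0.9118.

0.9118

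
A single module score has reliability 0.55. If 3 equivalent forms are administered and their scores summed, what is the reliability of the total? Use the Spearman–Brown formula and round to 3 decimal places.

ρ_k = kρ / (1 + (k−1)ρ) = 3·0.55 / (1 + 2·0.55) = 1.650 / 2.100 = 0.786.

0.786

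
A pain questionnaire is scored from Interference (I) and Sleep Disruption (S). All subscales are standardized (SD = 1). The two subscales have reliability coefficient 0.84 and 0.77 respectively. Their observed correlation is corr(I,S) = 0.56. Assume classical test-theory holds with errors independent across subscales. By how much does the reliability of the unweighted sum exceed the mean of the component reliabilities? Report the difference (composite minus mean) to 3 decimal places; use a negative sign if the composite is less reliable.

0.070

Var(sum) = 2 + 1.12 = 3.12; true-score variance = 1.61 + 1.12 = 2.73; composite reliability = 0.8750.
Mean component reliability = 0.8050.
Difference = 0.8750 − 0.8050 = 0.070.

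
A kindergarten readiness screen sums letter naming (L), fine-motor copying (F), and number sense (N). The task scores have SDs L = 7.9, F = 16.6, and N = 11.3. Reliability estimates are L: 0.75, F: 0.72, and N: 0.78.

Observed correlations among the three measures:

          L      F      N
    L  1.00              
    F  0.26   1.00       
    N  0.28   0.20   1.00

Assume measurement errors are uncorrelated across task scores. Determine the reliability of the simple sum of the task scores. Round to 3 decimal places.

0.817

Var(L+F+N) = 7.9² + 16.6² + 11.3² + 2·[7.9·16.6·0.26 + 7.9·11.3·0.28 + 16.6·11.3·0.20] = 465.66 + 193.216 = 658.876.
Because errors are independent across components, Cov(Tᵢ,Tⱼ) = Cov(Xᵢ,Xⱼ); the off-diagonal part of the true-score variance is the same as above.
True-score variance = [7.9²·0.75 + 16.6²·0.72 + 11.3²·0.78] + 193.216 = 344.809 + 193.216 = 538.025.
Reliability = 538.025 / 658.876 = 0.817.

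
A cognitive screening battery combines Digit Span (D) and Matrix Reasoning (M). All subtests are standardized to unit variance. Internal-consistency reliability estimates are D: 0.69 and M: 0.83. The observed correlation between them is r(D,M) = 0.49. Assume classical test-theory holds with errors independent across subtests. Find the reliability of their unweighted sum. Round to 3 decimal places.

0.839

Var(D+M) = 2 + 2·[0.49] = 2 + 0.98 = 2.98.
With uncorrelated errors the cross-covariances are all true-score covariance, so they carry over unchanged; only the diagonal terms shrink to ρᵢσᵢ².
True-score variance = [0.69 + 0.83] + 0.98 = 1.52 + 0.98 = 2.5.
Reliability = 2.5 / 2.98 = 0.839.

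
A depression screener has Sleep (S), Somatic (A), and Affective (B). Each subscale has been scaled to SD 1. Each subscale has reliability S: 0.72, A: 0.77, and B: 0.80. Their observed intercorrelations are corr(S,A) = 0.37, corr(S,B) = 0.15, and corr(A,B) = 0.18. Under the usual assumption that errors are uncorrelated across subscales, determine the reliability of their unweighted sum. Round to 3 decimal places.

0.839

Var(S+A+B) = 3 + 2·[0.37 + 0.15 + 0.18] = 3 + 1.4 = 4.4.
Because errors are independent across components, Cov(Tᵢ,Tⱼ) = Cov(Xᵢ,Xⱼ); the off-diagonal part of the true-score variance is the same as above.
True-score variance = [0.72 + 0.77 + 0.80] + 1.4 = 2.29 + 1.4 = 3.69.
Reliability = 3.69 / 4.4 = 0.839.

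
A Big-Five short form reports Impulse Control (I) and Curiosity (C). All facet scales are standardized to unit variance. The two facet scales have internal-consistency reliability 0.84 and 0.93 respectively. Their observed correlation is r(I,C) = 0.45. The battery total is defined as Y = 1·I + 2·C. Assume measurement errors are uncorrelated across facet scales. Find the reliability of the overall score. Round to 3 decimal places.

Var(Y) = 1 + 2² + 2·[2·0.45] = 5 + 1.8 = 6.8.
With uncorrelated errors the cross-covariances are all true-score covariance, so they carry over unchanged; only the diagonal terms shrink to ρᵢσᵢ².
True-score variance = [0.84 + 2²·0.93] + 1.8 = 4.56 + 1.8 = 6.36.
Reliability = 6.36 / 6.8 = 0.935.

0.935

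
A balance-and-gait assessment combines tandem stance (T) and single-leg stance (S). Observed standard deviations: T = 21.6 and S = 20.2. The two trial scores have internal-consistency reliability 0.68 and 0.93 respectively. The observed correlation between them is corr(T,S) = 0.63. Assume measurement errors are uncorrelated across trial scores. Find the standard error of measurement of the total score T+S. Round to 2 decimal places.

13.34

Var(total) = 874.6 + 549.763 = 1424.36.
True-score variance = 696.738 + 549.763 = 1246.5, so reliability = 0.8751.
Error variance = 1424.36 − 1246.5 = 177.862; SEM = √177.862 = 13.34.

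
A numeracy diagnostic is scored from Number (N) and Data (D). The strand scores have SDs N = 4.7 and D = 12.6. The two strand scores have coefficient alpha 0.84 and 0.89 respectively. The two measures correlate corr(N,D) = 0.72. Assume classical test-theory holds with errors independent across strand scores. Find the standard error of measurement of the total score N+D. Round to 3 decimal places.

4.582

Var(total) = 180.85 + 85.2768 = 266.127.
True-score variance = 159.852 + 85.2768 = 245.129, so reliability = 0.9211.
Error variance = 266.127 − 245.129 = 20.998; SEM = √20.998 = 4.582.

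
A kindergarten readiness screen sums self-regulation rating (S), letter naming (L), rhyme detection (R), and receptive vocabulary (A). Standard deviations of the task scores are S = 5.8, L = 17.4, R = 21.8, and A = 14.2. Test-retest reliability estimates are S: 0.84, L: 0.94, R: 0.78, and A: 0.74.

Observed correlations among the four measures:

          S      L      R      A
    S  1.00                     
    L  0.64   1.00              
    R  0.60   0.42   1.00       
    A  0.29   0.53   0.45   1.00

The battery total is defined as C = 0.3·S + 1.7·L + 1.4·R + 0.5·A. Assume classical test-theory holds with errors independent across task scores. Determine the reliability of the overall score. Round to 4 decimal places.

0.9146

Var(C) = 0.3²·5.8² + 1.7²·17.4² + 1.4²·21.8² + 0.5²·14.2² + 2·[0.51·5.8·17.4·0.64 + 0.42·5.8·21.8·0.60 + 0.15·5.8·14.2·0.29 + 2.38·17.4·21.8·0.42 + 0.85·17.4·14.2·0.53 + 0.7·21.8·14.2·0.45] = 1859.88 + 1312.75 = 3172.63.
Because errors are independent across components, Cov(Tᵢ,Tⱼ) = Cov(Xᵢ,Xⱼ); the off-diagonal part of the true-score variance is the same as above.
True-score variance = [0.3²·5.8²·0.84 + 1.7²·17.4²·0.94 + 1.4²·21.8²·0.78 + 0.5²·14.2²·0.74] + 1312.75 = 1588.87 + 1312.75 = 2901.62.
Reliability = 2901.62 / 3172.63 = 0.9146.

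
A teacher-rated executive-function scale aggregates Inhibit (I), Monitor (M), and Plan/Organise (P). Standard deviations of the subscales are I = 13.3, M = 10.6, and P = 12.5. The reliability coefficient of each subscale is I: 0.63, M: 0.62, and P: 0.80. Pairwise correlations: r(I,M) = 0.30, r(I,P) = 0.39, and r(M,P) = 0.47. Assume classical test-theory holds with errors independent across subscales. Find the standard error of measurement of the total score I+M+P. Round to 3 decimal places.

11.807

Var(total) = 445.5 + 338.813 = 784.313.
True-score variance = 306.104 + 338.813 = 644.917, so reliability = 0.8223.
Error variance = 784.313 − 644.917 = 139.396; SEM = √139.396 = 11.807.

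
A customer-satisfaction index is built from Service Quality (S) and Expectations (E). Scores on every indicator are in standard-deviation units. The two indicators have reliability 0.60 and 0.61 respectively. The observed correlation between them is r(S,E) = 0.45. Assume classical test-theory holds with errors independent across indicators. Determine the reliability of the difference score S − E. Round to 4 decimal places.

0.2818

Var(S−E) = 1 + 1 − 2·0.45 = 2 − 0.9 = 1.1.
With uncorrelated errors the cross-covariances are all true-score covariance, so they carry over unchanged; only the diagonal terms shrink to ρᵢσᵢ².
True-score variance = [0.60 + 0.61] − 0.9 = 1.21 − 0.9 = 0.31.
Reliability = 0.31 / 1.1 = 0.2818.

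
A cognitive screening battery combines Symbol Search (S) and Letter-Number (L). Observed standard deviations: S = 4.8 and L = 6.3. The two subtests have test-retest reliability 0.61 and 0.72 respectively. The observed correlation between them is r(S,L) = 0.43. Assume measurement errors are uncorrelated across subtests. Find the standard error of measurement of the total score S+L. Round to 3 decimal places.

4.483

Var(total) = 62.73 + 26.0064 = 88.7364.
True-score variance = 42.6312 + 26.0064 = 68.6376, so reliability = 0.7735.
Error variance = 88.7364 − 68.6376 = 20.0988; SEM = √20.0988 = 4.483.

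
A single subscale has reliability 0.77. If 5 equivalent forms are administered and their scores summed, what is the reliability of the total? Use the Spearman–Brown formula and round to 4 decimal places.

0.9436

ρ_k = kρ / (1 + (k−1)ρ) = 5·0.77 / (1 + 4·0.77) = 3.850 / 4.080 = 0.9436.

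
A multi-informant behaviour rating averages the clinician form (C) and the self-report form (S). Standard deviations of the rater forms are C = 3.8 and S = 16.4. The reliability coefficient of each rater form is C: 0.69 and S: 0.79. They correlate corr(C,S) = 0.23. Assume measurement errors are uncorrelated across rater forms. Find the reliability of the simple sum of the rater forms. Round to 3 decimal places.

Var(C+S) = 3.8² + 16.4² + 2·[3.8·16.4·0.23] = 283.4 + 28.6672 = 312.067.
With uncorrelated errors the cross-covariances are all true-score covariance, so they carry over unchanged; only the diagonal terms shrink to ρᵢσᵢ².
True-score variance = [3.8²·0.69 + 16.4²·0.79] + 28.6672 = 222.442 + 28.6672 = 251.109.
Reliability = 251.109 / 312.067 = 0.805.

0.805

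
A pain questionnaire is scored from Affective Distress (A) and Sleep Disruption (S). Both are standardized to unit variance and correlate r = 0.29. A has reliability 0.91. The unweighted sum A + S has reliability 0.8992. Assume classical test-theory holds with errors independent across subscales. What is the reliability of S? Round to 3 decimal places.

0.830

Var(A+S) = 2 + 2·0.29 = 2.580.
True-score variance = ρ_A + ρ_S + 2·0.29, so 0.8992 = (0.91 + ρ_S + 0.58) / 2.580.
ρ_S = 0.8992·2.580 − 0.91 − 0.58 = 0.830.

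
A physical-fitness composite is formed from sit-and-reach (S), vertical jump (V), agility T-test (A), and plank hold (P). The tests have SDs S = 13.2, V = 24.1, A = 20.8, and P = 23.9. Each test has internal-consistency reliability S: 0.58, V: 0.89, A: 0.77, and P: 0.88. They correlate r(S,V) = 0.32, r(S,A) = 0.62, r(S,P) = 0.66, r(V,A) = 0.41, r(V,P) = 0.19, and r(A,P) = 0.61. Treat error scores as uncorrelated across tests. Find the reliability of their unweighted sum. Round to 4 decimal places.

Var(S+V+A+P) = 13.2² + 24.1² + 20.8² + 23.9² + 2·[13.2·24.1·0.32 + 13.2·20.8·0.62 + 13.2·23.9·0.66 + 24.1·20.8·0.41 + 24.1·23.9·0.19 + 20.8·23.9·0.61] = 1758.9 + 2196.9 = 3955.8.
With uncorrelated errors the cross-covariances are all true-score covariance, so they carry over unchanged; only the diagonal terms shrink to ρᵢσᵢ².
True-score variance = [13.2²·0.58 + 24.1²·0.89 + 20.8²·0.77 + 23.9²·0.88] + 2196.9 = 1453.78 + 2196.9 = 3650.67.
Reliability = 3650.67 / 3955.8 = 0.9229.

0.9229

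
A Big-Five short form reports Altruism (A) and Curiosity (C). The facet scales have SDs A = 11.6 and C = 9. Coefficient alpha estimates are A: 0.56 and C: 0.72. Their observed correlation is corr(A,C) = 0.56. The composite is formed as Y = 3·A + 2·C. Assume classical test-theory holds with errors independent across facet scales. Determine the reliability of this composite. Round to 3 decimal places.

Var(Y) = 3²·11.6² + 2²·9² + 2·[6·11.6·9·0.56] = 1535.04 + 701.568 = 2236.61.
With uncorrelated errors the cross-covariances are all true-score covariance, so they carry over unchanged; only the diagonal terms shrink to ρᵢσᵢ².
True-score variance = [3²·11.6²·0.56 + 2²·9²·0.72] + 701.568 = 911.462 + 701.568 = 1613.03.
Reliability = 1613.03 / 2236.61 = 0.721.

0.721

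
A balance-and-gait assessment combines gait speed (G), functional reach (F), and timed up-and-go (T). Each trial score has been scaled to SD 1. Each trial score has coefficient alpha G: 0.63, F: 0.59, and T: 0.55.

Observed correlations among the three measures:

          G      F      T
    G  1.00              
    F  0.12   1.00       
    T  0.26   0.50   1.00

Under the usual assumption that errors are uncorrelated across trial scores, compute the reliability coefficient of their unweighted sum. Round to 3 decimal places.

0.742

Var(G+F+T) = 3 + 2·[0.12 + 0.26 + 0.50] = 3 + 1.76 = 4.76.
With uncorrelated errors the cross-covariances are all true-score covariance, so they carry over unchanged; only the diagonal terms shrink to ρᵢσᵢ².
True-score variance = [0.63 + 0.59 + 0.55] + 1.76 = 1.77 + 1.76 = 3.53.
Reliability = 3.53 / 4.76 = 0.742.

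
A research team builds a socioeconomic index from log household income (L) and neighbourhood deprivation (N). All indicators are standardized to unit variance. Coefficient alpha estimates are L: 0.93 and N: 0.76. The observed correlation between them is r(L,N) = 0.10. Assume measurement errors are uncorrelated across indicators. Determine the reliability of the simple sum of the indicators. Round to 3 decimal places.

0.859

Var(L+N) = 2 + 2·[0.10] = 2 + 0.2 = 2.2.
With uncorrelated errors the cross-covariances are all true-score covariance, so they carry over unchanged; only the diagonal terms shrink to ρᵢσᵢ².
True-score variance = [0.93 + 0.76] + 0.2 = 1.69 + 0.2 = 1.89.
Reliability = 1.89 / 2.2 = 0.859.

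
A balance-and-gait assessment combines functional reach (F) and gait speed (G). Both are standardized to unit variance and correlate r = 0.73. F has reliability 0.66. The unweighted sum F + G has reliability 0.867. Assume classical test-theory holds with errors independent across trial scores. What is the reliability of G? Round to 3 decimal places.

Var(F+G) = 2 + 2·0.73 = 3.460.
True-score variance = ρ_F + ρ_G + 2·0.73, so 0.867 = (0.66 + ρ_G + 1.46) / 3.460.
ρ_G = 0.867·3.460 − 0.66 − 1.46 = 0.880.

0.880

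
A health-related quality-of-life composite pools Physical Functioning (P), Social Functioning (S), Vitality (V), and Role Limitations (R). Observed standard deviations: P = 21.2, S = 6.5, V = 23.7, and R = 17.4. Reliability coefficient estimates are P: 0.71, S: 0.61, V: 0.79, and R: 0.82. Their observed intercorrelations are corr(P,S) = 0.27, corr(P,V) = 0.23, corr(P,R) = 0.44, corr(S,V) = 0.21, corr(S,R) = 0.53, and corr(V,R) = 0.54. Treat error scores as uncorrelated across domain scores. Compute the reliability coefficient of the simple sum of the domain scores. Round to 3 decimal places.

0.878

Var(P+S+V+R) = 21.2² + 6.5² + 23.7² + 17.4² + 2·[21.2·6.5·0.27 + 21.2·23.7·0.23 + 21.2·17.4·0.44 + 6.5·23.7·0.21 + 6.5·17.4·0.53 + 23.7·17.4·0.54] = 1356.14 + 1260.11 = 2616.25.
Under uncorrelated errors the observed covariances equal the true-score covariances, so only the own-variance terms attenuate.
True-score variance = [21.2²·0.71 + 6.5²·0.61 + 23.7²·0.79 + 17.4²·0.82] + 1260.11 = 1036.87 + 1260.11 = 2296.98.
Reliability = 2296.98 / 2616.25 = 0.878.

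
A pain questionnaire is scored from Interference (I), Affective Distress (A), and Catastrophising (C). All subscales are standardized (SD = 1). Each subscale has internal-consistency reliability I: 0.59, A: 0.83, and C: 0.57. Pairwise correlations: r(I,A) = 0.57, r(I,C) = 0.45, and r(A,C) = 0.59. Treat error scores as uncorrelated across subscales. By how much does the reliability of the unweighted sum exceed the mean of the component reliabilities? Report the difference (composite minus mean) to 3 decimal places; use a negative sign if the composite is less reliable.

Var(sum) = 3 + 3.22 = 6.22; true-score variance = 1.99 + 3.22 = 5.21; composite reliability = 0.8376.
Mean component reliability = 0.6633.
Difference = 0.8376 − 0.6633 = 0.174.

0.174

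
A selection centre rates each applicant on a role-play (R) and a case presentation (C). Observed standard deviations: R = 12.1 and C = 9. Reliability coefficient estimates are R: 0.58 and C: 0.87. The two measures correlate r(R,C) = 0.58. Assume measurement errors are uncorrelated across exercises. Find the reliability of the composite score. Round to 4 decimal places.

Var(R+C) = 12.1² + 9² + 2·[12.1·9·0.58] = 227.41 + 126.324 = 353.734.
With uncorrelated errors the cross-covariances are all true-score covariance, so they carry over unchanged; only the diagonal terms shrink to ρᵢσᵢ².
True-score variance = [12.1²·0.58 + 9²·0.87] + 126.324 = 155.388 + 126.324 = 281.712.
Reliability = 281.712 / 353.734 = 0.7964.

0.7964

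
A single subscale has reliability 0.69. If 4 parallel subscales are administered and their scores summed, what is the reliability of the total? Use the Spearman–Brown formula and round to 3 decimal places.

ρ_k = kρ / (1 + (k−1)ρ) = 4·0.69 / (1 + 3·0.69) = 2.760 / 3.070 = 0.899.

0.899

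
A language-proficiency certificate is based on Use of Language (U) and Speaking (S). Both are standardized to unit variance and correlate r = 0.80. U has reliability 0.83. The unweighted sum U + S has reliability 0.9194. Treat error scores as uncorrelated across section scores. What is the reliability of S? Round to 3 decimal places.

Var(U+S) = 2 + 2·0.80 = 3.600.
True-score variance = ρ_U + ρ_S + 2·0.80, so 0.9194 = (0.83 + ρ_S + 1.60) / 3.600.
ρ_S = 0.9194·3.600 − 0.83 − 1.60 = 0.880.

0.880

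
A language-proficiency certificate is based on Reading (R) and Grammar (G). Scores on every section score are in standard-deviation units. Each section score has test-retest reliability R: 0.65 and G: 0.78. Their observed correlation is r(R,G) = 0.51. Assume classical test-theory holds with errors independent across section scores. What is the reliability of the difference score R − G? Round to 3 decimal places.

0.418

Var(R−G) = 1 + 1 − 2·0.51 = 2 − 1.02 = 0.98.
Under uncorrelated errors the observed covariances equal the true-score covariances, so only the own-variance terms attenuate.
True-score variance = [0.65 + 0.78] − 1.02 = 1.43 − 1.02 = 0.41.
Reliability = 0.41 / 0.98 = 0.418.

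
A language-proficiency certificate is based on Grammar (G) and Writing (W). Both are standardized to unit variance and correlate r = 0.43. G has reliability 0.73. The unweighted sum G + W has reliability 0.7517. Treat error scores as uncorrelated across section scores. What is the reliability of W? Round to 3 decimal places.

0.560

Var(G+W) = 2 + 2·0.43 = 2.860.
True-score variance = ρ_G + ρ_W + 2·0.43, so 0.7517 = (0.73 + ρ_W + 0.86) / 2.860.
ρ_W = 0.7517·2.860 − 0.73 − 0.86 = 0.560.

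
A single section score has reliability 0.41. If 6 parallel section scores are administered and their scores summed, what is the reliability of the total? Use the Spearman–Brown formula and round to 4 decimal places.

0.8066

ρ_k = kρ / (1 + (k−1)ρ) = 6·0.41 / (1 + 5·0.41) = 2.460 / 3.050 = 0.8066.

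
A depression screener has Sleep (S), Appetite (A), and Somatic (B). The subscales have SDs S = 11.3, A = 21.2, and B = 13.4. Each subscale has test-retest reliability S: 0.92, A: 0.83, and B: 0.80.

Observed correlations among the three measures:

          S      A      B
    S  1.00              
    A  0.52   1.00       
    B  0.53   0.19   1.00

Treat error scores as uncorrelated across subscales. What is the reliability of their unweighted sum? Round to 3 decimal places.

0.904

Var(S+A+B) = 11.3² + 21.2² + 13.4² + 2·[11.3·21.2·0.52 + 11.3·13.4·0.53 + 21.2·13.4·0.19] = 756.69 + 517.598 = 1274.29.
Because errors are independent across components, Cov(Tᵢ,Tⱼ) = Cov(Xᵢ,Xⱼ); the off-diagonal part of the true-score variance is the same as above.
True-score variance = [11.3²·0.92 + 21.2²·0.83 + 13.4²·0.80] + 517.598 = 634.158 + 517.598 = 1151.76.
Reliability = 1151.76 / 1274.29 = 0.904.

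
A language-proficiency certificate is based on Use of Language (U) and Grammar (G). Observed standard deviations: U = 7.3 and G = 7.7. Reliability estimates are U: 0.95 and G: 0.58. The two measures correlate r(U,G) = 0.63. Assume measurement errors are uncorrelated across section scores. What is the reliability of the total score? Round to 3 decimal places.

0.850

Var(U+G) = 7.3² + 7.7² + 2·[7.3·7.7·0.63] = 112.58 + 70.8246 = 183.405.
With uncorrelated errors the cross-covariances are all true-score covariance, so they carry over unchanged; only the diagonal terms shrink to ρᵢσᵢ².
True-score variance = [7.3²·0.95 + 7.7²·0.58] + 70.8246 = 85.0137 + 70.8246 = 155.838.
Reliability = 155.838 / 183.405 = 0.850.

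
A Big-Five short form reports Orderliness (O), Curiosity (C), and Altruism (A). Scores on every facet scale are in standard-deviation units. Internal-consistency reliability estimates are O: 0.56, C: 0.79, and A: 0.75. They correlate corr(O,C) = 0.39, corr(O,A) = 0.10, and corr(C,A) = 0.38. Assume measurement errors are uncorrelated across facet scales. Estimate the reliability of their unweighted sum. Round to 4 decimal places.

Var(O+C+A) = 3 + 2·[0.39 + 0.10 + 0.38] = 3 + 1.74 = 4.74.
With uncorrelated errors the cross-covariances are all true-score covariance, so they carry over unchanged; only the diagonal terms shrink to ρᵢσᵢ².
True-score variance = [0.56 + 0.79 + 0.75] + 1.74 = 2.1 + 1.74 = 3.84.
Reliability = 3.84 / 4.74 = 0.8101.

0.8101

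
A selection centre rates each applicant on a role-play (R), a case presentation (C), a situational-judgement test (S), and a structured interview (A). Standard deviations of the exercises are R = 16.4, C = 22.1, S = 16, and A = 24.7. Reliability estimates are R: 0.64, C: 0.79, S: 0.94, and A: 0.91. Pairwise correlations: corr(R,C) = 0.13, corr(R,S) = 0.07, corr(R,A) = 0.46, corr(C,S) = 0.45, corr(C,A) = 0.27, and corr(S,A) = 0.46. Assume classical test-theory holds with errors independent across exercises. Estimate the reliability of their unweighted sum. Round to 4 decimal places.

Var(R+C+S+A) = 16.4² + 22.1² + 16² + 24.7² + 2·[16.4·22.1·0.13 + 16.4·16·0.07 + 16.4·24.7·0.46 + 22.1·16·0.45 + 22.1·24.7·0.27 + 16·24.7·0.46] = 1623.46 + 1480.24 = 3103.7.
With uncorrelated errors the cross-covariances are all true-score covariance, so they carry over unchanged; only the diagonal terms shrink to ρᵢσᵢ².
True-score variance = [16.4²·0.64 + 22.1²·0.79 + 16²·0.94 + 24.7²·0.91] + 1480.24 = 1353.8 + 1480.24 = 2834.04.
Reliability = 2834.04 / 3103.7 = 0.9131.

0.9131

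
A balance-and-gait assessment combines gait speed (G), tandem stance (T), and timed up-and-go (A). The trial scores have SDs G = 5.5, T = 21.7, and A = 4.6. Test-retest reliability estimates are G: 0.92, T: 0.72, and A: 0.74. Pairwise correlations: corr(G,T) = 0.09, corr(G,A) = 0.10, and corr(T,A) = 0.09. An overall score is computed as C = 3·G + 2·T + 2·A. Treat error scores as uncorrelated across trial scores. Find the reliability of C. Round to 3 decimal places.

Var(C) = 3²·5.5² + 2²·21.7² + 2²·4.6² + 2·[6·5.5·21.7·0.09 + 6·5.5·4.6·0.10 + 4·21.7·4.6·0.09] = 2240.45 + 231.128 = 2471.58.
Because errors are independent across components, Cov(Tᵢ,Tⱼ) = Cov(Xᵢ,Xⱼ); the off-diagonal part of the true-score variance is the same as above.
True-score variance = [3²·5.5²·0.92 + 2²·21.7²·0.72 + 2²·4.6²·0.74] + 231.128 = 1669.27 + 231.128 = 1900.4.
Reliability = 1900.4 / 2471.58 = 0.769.

0.769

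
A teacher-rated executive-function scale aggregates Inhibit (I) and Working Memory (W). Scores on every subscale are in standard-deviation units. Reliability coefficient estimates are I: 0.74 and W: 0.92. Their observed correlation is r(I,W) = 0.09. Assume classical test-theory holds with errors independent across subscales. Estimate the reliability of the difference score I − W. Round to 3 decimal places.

0.813

Var(I−W) = 1 + 1 − 2·0.09 = 2 − 0.18 = 1.82.
With uncorrelated errors the cross-covariances are all true-score covariance, so they carry over unchanged; only the diagonal terms shrink to ρᵢσᵢ².
True-score variance = [0.74 + 0.92] − 0.18 = 1.66 − 0.18 = 1.48.
Reliability = 1.48 / 1.82 = 0.813.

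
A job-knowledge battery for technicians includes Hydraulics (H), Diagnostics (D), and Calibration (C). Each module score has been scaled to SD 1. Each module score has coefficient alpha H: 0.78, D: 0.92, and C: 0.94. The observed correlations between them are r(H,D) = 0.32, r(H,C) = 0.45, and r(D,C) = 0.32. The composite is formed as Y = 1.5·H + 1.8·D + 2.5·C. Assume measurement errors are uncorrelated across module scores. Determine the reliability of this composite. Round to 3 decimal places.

0.943

Var(Y) = 1.5² + 1.8² + 2.5² + 2·[2.7·0.32 + 3.75·0.45 + 4.5·0.32] = 11.74 + 7.983 = 19.723.
With uncorrelated errors the cross-covariances are all true-score covariance, so they carry over unchanged; only the diagonal terms shrink to ρᵢσᵢ².
True-score variance = [1.5²·0.78 + 1.8²·0.92 + 2.5²·0.94] + 7.983 = 10.6108 + 7.983 = 18.5938.
Reliability = 18.5938 / 19.723 = 0.943.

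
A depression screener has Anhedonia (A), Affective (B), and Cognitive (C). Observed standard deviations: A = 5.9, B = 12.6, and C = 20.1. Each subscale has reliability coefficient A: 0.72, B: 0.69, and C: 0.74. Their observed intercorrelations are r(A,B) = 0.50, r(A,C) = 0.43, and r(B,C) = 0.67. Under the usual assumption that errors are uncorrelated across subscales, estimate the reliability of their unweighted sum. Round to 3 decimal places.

0.853

Var(A+B+C) = 5.9² + 12.6² + 20.1² + 2·[5.9·12.6·0.50 + 5.9·20.1·0.43 + 12.6·20.1·0.67] = 597.58 + 515.696 = 1113.28.
Under uncorrelated errors the observed covariances equal the true-score covariances, so only the own-variance terms attenuate.
True-score variance = [5.9²·0.72 + 12.6²·0.69 + 20.1²·0.74] + 515.696 = 433.575 + 515.696 = 949.271.
Reliability = 949.271 / 1113.28 = 0.853.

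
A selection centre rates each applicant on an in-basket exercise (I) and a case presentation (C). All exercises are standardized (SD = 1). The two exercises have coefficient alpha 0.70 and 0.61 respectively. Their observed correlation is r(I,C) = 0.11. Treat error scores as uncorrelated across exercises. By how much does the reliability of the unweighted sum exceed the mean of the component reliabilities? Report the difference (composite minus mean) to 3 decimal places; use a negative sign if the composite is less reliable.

Var(sum) = 2 + 0.22 = 2.22; true-score variance = 1.31 + 0.22 = 1.53; composite reliability = 0.6892.
Mean component reliability = 0.6550.
Difference = 0.6892 − 0.6550 = 0.034.

0.034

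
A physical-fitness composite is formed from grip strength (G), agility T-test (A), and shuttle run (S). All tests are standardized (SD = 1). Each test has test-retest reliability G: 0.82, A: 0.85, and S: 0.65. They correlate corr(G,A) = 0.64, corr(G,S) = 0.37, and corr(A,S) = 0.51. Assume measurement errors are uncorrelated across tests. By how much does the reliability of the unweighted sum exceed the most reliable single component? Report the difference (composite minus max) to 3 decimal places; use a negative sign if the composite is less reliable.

0.037

Var(sum) = 3 + 3.04 = 6.04; true-score variance = 2.32 + 3.04 = 5.36; composite reliability = 0.8874.
Max component reliability = 0.8500.
Difference = 0.8874 − 0.8500 = 0.037.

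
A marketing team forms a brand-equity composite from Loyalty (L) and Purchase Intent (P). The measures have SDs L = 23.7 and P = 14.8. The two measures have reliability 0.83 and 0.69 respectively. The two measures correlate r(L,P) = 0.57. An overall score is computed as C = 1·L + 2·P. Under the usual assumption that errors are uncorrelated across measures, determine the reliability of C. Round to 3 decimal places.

Var(C) = 23.7² + 2²·14.8² + 2·[2·23.7·14.8·0.57] = 1437.85 + 799.733 = 2237.58.
With uncorrelated errors the cross-covariances are all true-score covariance, so they carry over unchanged; only the diagonal terms shrink to ρᵢσᵢ².
True-score variance = [23.7²·0.83 + 2²·14.8²·0.69] + 799.733 = 1070.75 + 799.733 = 1870.49.
Reliability = 1870.49 / 2237.58 = 0.836.

0.836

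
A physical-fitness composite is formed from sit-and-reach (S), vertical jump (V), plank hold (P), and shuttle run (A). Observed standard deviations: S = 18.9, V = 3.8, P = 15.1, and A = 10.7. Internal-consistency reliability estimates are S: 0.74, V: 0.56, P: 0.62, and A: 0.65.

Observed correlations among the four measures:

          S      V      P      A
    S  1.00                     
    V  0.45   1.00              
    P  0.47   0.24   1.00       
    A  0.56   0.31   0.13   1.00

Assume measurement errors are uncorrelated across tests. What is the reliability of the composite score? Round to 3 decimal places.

0.835

Var(S+V+P+A) = 18.9² + 3.8² + 15.1² + 10.7² + 2·[18.9·3.8·0.45 + 18.9·15.1·0.47 + 18.9·10.7·0.56 + 3.8·15.1·0.24 + 3.8·10.7·0.31 + 15.1·10.7·0.13] = 714.15 + 654.162 = 1368.31.
With uncorrelated errors the cross-covariances are all true-score covariance, so they carry over unchanged; only the diagonal terms shrink to ρᵢσᵢ².
True-score variance = [18.9²·0.74 + 3.8²·0.56 + 15.1²·0.62 + 10.7²·0.65] + 654.162 = 488.206 + 654.162 = 1142.37.
Reliability = 1142.37 / 1368.31 = 0.835.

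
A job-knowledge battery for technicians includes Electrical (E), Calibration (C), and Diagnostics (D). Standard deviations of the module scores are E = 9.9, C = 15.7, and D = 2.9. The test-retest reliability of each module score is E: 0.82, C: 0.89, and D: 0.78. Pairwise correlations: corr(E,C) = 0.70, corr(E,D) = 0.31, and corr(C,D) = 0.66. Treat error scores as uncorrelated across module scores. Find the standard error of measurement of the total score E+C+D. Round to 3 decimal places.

6.827

Var(total) = 352.91 + 295.502 = 648.412.
True-score variance = 306.304 + 295.502 = 601.806, so reliability = 0.9281.
Error variance = 648.412 − 601.806 = 46.6059; SEM = √46.6059 = 6.827.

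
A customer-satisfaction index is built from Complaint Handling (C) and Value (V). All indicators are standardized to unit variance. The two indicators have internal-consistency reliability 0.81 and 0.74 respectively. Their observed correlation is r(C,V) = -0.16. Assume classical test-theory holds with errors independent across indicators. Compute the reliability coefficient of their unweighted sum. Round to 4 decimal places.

0.7321

Var(C+V) = 2 + 2·[(-0.16)] = 2 − 0.32 = 1.68.
With uncorrelated errors the cross-covariances are all true-score covariance, so they carry over unchanged; only the diagonal terms shrink to ρᵢσᵢ².
True-score variance = [0.81 + 0.74] − 0.32 = 1.55 − 0.32 = 1.23.
Reliability = 1.23 / 1.68 = 0.7321.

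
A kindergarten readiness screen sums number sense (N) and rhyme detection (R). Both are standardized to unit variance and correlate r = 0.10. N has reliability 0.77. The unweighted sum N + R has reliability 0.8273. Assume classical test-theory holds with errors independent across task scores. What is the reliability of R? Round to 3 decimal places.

0.850

Var(N+R) = 2 + 2·0.10 = 2.200.
True-score variance = ρ_N + ρ_R + 2·0.10, so 0.8273 = (0.77 + ρ_R + 0.20) / 2.200.
ρ_R = 0.8273·2.200 − 0.77 − 0.20 = 0.850.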